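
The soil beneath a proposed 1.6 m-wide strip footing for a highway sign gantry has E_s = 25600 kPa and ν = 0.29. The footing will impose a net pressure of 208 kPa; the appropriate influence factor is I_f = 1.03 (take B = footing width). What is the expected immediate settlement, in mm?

S_e ≈ 12.3 mm

Immediate (elastic) settlement: S_e = q·B·(1−ν²)/E_s · I_f.
S_e = 208 × 1.6 × (1 − 0.29²) / 25600 × 1.03
    = 208 × 1.6 × 0.9159 / 25600 × 1.03
    = 0.01226 m = 12.26 mm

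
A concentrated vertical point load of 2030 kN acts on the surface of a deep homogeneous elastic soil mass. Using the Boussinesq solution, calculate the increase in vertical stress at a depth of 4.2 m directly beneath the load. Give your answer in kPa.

Boussinesq vertical stress below a point load on an elastic half-space:
Δσ_z = 3P/(2πz²) · [1 + (r/z)²]^(−5/2)
r/z = 0/4.2 = 0; [1+(r/z)²]^(−5/2) = 1.
Δσ_z = 3×2030/(2π×4.2²) × 1 = 54.946 × 1 = 54.95 kPa

Δσ_z ≈ 54.9 kPa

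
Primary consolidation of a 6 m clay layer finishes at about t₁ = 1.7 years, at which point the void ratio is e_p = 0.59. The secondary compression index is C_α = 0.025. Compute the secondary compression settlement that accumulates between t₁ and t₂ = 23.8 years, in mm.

Secondary compression: S_s = C_α·H/(1+e_p)·log₁₀(t₂/t₁)
S_s = 0.025×6/(1+0.59)×log₁₀(23.8/1.7)
    = 0.09434 × 1.146 = 0.1081 m

S_s ≈ 108 mm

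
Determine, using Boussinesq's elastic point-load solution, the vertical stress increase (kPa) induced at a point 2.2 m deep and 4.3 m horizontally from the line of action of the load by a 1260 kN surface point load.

Δσ_z ≈ 2.44 kPa

Boussinesq vertical stress below a point load on an elastic half-space:
Δσ_z = 3P/(2πz²) · [1 + (r/z)²]^(−5/2)
r/z = 4.3/2.2 = 1.9545; [1+(r/z)²]^(−5/2) = 0.019603.
Δσ_z = 3×1260/(2π×2.2²) × 0.019603 = 124.3 × 0.019603 = 2.437 kPa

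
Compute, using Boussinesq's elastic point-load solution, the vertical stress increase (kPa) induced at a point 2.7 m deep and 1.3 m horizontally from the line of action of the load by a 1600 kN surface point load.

Δσ_z ≈ 62.2 kPa

Boussinesq vertical stress below a point load on an elastic half-space:
Δσ_z = 3P/(2πz²) · [1 + (r/z)²]^(−5/2)
r/z = 1.3/2.7 = 0.48148; [1+(r/z)²]^(−5/2) = 0.59378.
Δσ_z = 3×1600/(2π×2.7²) × 0.59378 = 104.79 × 0.59378 = 62.22 kPa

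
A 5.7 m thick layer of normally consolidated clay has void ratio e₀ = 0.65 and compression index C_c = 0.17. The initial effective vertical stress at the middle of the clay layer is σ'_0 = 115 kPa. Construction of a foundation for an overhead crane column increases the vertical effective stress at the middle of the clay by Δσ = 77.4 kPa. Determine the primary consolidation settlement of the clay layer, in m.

S_c ≈ 0.131 m

Final effective stress: σ'_f = σ'_0 + Δσ = 115 + 77.4 = 192.4 kPa.
Normally consolidated clay, so the full stress increment lies on the virgin compression line:
S_c = C_c·H/(1+e₀)·log₁₀(σ'_f/σ'_0) = 0.17×5.7/(1+0.65)×log₁₀(192.4/115)
    = 0.58727 × 0.22351 = 0.1313 m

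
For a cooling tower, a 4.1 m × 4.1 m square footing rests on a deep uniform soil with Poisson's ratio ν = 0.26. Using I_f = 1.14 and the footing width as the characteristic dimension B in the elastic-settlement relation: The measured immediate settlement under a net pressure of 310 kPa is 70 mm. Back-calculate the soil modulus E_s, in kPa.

S_e = q·B·(1−ν²)/E_s · I_f  ⇒  E_s = q·B·(1−ν²)·I_f / S_e.
E_s = 310 × 4.1 × 0.9324 × 1.14 / 0.07 = 19300 kPa

E_s ≈ 19300 kPa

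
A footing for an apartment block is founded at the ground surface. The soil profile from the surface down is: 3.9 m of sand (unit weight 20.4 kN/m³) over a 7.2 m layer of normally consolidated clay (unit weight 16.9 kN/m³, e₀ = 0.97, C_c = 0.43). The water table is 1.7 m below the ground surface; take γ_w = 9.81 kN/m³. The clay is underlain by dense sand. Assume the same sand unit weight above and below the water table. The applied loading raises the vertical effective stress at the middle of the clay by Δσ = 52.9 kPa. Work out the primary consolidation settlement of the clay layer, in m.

S_c ≈ 0.335 m

Mid-depth of clay below the ground surface: z = 3.9 + 7.2/2 = 7.5 m.
Total vertical stress at mid-clay: σ_v = 20.4×3.9 + 16.9×3.6 = 140.4 kPa.
Pore pressure: u = 9.81×(7.5 − 1.7) = 56.898 kPa.
Initial effective stress: σ'_0 = σ_v − u = 140.4 − 56.898 = 83.502 kPa.
Final effective stress: σ'_f = σ'_0 + Δσ = 83.502 + 52.9 = 136.4 kPa.
Normally consolidated clay, so the full stress increment lies on the virgin compression line:
S_c = C_c·H/(1+e₀)·log₁₀(σ'_f/σ'_0) = 0.43×7.2/(1+0.97)×log₁₀(136.4/83.502)
    = 1.5716 × 0.21312 = 0.3349 m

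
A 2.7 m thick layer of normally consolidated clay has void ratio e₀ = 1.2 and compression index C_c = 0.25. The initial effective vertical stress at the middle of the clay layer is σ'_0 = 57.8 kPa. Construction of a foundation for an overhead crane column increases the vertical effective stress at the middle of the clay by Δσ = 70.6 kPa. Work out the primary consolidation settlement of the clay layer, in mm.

S_c ≈ 106 mm

Final effective stress: σ'_f = σ'_0 + Δσ = 57.8 + 70.6 = 128.4 kPa.
Normally consolidated clay, so the full stress increment lies on the virgin compression line:
S_c = C_c·H/(1+e₀)·log₁₀(σ'_f/σ'_0) = 0.25×2.7/(1+1.2)×log₁₀(128.4/57.8)
    = 0.30682 × 0.34664 = 0.1064 m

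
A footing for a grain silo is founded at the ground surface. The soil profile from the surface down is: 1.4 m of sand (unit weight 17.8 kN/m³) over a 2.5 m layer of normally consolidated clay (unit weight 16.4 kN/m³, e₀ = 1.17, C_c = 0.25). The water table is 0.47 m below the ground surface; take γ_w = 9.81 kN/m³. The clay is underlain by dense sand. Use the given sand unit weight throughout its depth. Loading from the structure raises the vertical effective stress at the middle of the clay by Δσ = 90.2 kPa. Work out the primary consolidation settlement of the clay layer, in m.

S_c ≈ 0.195 m

Mid-depth of clay below the ground surface: z = 1.4 + 2.5/2 = 2.65 m.
Total vertical stress at mid-clay: σ_v = 17.8×1.4 + 16.4×1.25 = 45.42 kPa.
Pore pressure: u = 9.81×(2.65 − 0.47) = 21.386 kPa.
Initial effective stress: σ'_0 = σ_v − u = 45.42 − 21.386 = 24.034 kPa.
Final effective stress: σ'_f = σ'_0 + Δσ = 24.034 + 90.2 = 114.23 kPa.
Normally consolidated clay, so the full stress increment lies on the virgin compression line:
S_c = C_c·H/(1+e₀)·log₁₀(σ'_f/σ'_0) = 0.25×2.5/(1+1.17)×log₁₀(114.23/24.034)
    = 0.28802 × 0.67695 = 0.195 m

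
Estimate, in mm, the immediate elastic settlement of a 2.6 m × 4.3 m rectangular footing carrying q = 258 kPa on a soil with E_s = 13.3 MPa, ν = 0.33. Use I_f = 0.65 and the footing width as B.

Immediate (elastic) settlement: S_e = q·B·(1−ν²)/E_s · I_f.
E_s = 13.3 MPa = 13300 kPa.
S_e = 258 × 2.6 × (1 − 0.33²) / 13300 × 0.65
    = 258 × 2.6 × 0.8911 / 13300 × 0.65
    = 0.02921 m = 29.21 mm

S_e ≈ 29.2 mm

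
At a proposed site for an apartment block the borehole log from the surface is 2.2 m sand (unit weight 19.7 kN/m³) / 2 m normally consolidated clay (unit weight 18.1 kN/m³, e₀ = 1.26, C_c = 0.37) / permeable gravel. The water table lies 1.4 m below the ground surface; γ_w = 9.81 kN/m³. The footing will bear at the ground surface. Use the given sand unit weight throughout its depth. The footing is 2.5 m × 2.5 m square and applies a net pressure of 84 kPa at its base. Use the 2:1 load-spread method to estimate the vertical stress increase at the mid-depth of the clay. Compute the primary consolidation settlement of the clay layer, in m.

Mid-depth of clay below the ground surface: z = 2.2 + 2/2 = 3.2 m.
Total vertical stress at mid-clay: σ_v = 19.7×2.2 + 18.1×1 = 61.44 kPa.
Pore pressure: u = 9.81×(3.2 − 1.4) = 17.658 kPa.
Initial effective stress: σ'_0 = σ_v − u = 61.44 − 17.658 = 43.782 kPa.
Stress increase at mid-clay by the 2:1 spreading method:
Δσ = qBL/((B+z)(L+z)) = 84×2.5×2.5/((2.5+3.2)(2.5+3.2)) = 16.159 kPa
Final effective stress: σ'_f = σ'_0 + Δσ = 43.782 + 16.159 = 59.941 kPa.
Normally consolidated clay, so the full stress increment lies on the virgin compression line:
S_c = C_c·H/(1+e₀)·log₁₀(σ'_f/σ'_0) = 0.37×2/(1+1.26)×log₁₀(59.941/43.782)
    = 0.32743 × 0.13643 = 0.04467 m

S_c ≈ 0.0447 m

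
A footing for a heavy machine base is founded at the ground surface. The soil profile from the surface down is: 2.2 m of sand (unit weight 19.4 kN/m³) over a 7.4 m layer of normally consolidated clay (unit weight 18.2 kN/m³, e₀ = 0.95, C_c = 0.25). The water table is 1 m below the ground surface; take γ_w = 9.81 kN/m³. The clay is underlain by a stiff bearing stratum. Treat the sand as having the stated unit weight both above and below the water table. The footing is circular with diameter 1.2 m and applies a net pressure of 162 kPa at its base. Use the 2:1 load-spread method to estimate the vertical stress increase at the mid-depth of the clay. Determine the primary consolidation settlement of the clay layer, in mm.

S_c ≈ 29.7 mm

Mid-depth of clay below the ground surface: z = 2.2 + 7.4/2 = 5.9 m.
Total vertical stress at mid-clay: σ_v = 19.4×2.2 + 18.2×3.7 = 110.02 kPa.
Pore pressure: u = 9.81×(5.9 − 1) = 48.069 kPa.
Initial effective stress: σ'_0 = σ_v − u = 110.02 − 48.069 = 61.951 kPa.
Stress increase at mid-clay by the 2:1 spreading method:
Δσ ≈ qD²/(D+z)² = 162×1.2²/(1.2+5.9)² = 4.6277 kPa
Final effective stress: σ'_f = σ'_0 + Δσ = 61.951 + 4.6277 = 66.579 kPa.
Normally consolidated clay, so the full stress increment lies on the virgin compression line:
S_c = C_c·H/(1+e₀)·log₁₀(σ'_f/σ'_0) = 0.25×7.4/(1+0.95)×log₁₀(66.579/61.951)
    = 0.94872 × 0.031289 = 0.02968 m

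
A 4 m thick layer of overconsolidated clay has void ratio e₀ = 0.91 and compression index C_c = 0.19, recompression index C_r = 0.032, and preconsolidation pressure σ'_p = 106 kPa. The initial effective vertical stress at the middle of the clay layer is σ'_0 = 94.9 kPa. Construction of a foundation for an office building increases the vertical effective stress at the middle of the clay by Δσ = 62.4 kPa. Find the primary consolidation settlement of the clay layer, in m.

S_c ≈ 0.0714 m

Final effective stress: σ'_f = 94.9 + 62.4 = 157.3 kPa.
σ'_f = 157.3 > σ'_p = 106 kPa, so the stress path crosses the preconsolidation pressure — recompression up to σ'_p, then virgin compression beyond:
S_c = H/(1+e₀)·[C_r·log₁₀(σ'_p/σ'_0) + C_c·log₁₀(σ'_f/σ'_p)]
    = 4/1.91 × [0.032×log₁₀(106/94.9) + 0.19×log₁₀(157.3/106)]
    = 2.0942 × [0.0015373 + 0.03257] = 0.07143 m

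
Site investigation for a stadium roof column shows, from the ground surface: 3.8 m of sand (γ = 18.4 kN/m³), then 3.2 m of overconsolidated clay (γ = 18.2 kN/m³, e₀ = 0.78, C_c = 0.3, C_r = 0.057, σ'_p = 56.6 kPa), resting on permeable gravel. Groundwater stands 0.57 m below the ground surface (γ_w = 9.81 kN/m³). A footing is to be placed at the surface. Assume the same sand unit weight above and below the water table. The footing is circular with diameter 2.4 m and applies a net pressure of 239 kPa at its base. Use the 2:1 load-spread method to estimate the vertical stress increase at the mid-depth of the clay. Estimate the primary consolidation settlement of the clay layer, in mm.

S_c ≈ 67.8 mm

Mid-depth of clay below the ground surface: z = 3.8 + 3.2/2 = 5.4 m.
Total vertical stress at mid-clay: σ_v = 18.4×3.8 + 18.2×1.6 = 99.04 kPa.
Pore pressure: u = 9.81×(5.4 − 0.57) = 47.382 kPa.
Initial effective stress: σ'_0 = σ_v − u = 99.04 − 47.382 = 51.658 kPa.
Stress increase at mid-clay by the 2:1 spreading method:
Δσ ≈ qD²/(D+z)² = 239×2.4²/(2.4+5.4)² = 22.627 kPa
Final effective stress: σ'_f = 51.658 + 22.627 = 74.285 kPa.
σ'_f = 74.285 > σ'_p = 56.6 kPa, so the stress path crosses the preconsolidation pressure — recompression up to σ'_p, then virgin compression beyond:
S_c = H/(1+e₀)·[C_r·log₁₀(σ'_p/σ'_0) + C_c·log₁₀(σ'_f/σ'_p)]
    = 3.2/1.78 × [0.057×log₁₀(56.6/51.658) + 0.3×log₁₀(74.285/56.6)]
    = 1.7978 × [0.0022617 + 0.035425] = 0.06775 m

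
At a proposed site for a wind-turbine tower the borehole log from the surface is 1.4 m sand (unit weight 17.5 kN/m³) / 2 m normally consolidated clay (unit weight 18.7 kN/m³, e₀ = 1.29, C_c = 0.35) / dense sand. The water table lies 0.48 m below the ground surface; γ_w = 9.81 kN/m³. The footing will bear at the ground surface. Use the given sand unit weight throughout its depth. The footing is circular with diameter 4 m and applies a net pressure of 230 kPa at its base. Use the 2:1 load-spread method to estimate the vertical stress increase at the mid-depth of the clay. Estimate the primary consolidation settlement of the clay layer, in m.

Mid-depth of clay below the ground surface: z = 1.4 + 2/2 = 2.4 m.
Total vertical stress at mid-clay: σ_v = 17.5×1.4 + 18.7×1 = 43.2 kPa.
Pore pressure: u = 9.81×(2.4 − 0.48) = 18.835 kPa.
Initial effective stress: σ'_0 = σ_v − u = 43.2 − 18.835 = 24.365 kPa.
Stress increase at mid-clay by the 2:1 spreading method:
Δσ ≈ qD²/(D+z)² = 230×4²/(4+2.4)² = 89.844 kPa
Final effective stress: σ'_f = σ'_0 + Δσ = 24.365 + 89.844 = 114.21 kPa.
Normally consolidated clay, so the full stress increment lies on the virgin compression line:
S_c = C_c·H/(1+e₀)·log₁₀(σ'_f/σ'_0) = 0.35×2/(1+1.29)×log₁₀(114.21/24.365)
    = 0.30568 × 0.67094 = 0.2051 m

S_c ≈ 0.205 m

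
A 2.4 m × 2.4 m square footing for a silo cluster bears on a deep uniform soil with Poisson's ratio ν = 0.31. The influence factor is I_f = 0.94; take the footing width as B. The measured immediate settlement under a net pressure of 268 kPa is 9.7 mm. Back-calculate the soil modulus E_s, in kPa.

E_s ≈ 56300 kPa

S_e = q·B·(1−ν²)/E_s · I_f  ⇒  E_s = q·B·(1−ν²)·I_f / S_e.
E_s = 268 × 2.4 × 0.9039 × 0.94 / 0.0097 = 56340 kPa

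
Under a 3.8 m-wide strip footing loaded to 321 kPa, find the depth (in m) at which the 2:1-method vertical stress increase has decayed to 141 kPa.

z ≈ 4.85 m

2:1 spreading — at depth z the loaded area has grown by z in each plan dimension:
qB/(B+z) = Δσ_z ⇒ z = qB/Δσ_z − B = 321×3.8/141 − 3.8 = 4.851 m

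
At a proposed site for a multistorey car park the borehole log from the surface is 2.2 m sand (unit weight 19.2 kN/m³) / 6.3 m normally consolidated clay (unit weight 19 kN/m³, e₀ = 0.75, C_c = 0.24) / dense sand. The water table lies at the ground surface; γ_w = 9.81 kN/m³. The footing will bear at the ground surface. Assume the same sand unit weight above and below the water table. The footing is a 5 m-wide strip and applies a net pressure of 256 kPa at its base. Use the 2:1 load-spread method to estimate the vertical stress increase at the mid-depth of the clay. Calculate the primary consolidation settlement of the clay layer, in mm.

Mid-depth of clay below the ground surface: z = 2.2 + 6.3/2 = 5.35 m.
Total vertical stress at mid-clay: σ_v = 19.2×2.2 + 19×3.15 = 102.09 kPa.
Pore pressure: u = 9.81×(5.35 − 0) = 52.483 kPa.
Initial effective stress: σ'_0 = σ_v − u = 102.09 − 52.483 = 49.607 kPa.
Stress increase at mid-clay by the 2:1 spreading method:
Δσ = qB/(B+z) = 256×5/(5+5.35) = 123.67 kPa
Final effective stress: σ'_f = σ'_0 + Δσ = 49.607 + 123.67 = 173.28 kPa.
Normally consolidated clay, so the full stress increment lies on the virgin compression line:
S_c = C_c·H/(1+e₀)·log₁₀(σ'_f/σ'_0) = 0.24×6.3/(1+0.75)×log₁₀(173.28/49.607)
    = 0.864 × 0.54321 = 0.4693 m

S_c ≈ 469 mm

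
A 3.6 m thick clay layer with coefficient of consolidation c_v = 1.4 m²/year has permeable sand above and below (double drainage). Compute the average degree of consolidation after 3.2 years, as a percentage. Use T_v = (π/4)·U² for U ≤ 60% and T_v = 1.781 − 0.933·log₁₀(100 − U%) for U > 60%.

Drainage path length: H_d = H/2 = 1.8 m (double drainage).
T_v = c_v·t/H_d² = 1.4×3.2/1.8² = 1.3827.
T_v = 1.3827 corresponds to the U > 60% branch:
U = 1 − 10^((1.781 − T_v)/0.933)/100 = 0.9733

U ≈ 97.3 %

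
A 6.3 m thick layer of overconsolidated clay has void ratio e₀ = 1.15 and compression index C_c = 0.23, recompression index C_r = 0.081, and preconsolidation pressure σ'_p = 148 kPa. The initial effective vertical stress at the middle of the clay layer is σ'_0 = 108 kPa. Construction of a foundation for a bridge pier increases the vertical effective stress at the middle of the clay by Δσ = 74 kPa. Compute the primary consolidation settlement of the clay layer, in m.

S_c ≈ 0.093 m

Final effective stress: σ'_f = 108 + 74 = 182 kPa.
σ'_f = 182 > σ'_p = 148 kPa, so the stress path crosses the preconsolidation pressure — recompression up to σ'_p, then virgin compression beyond:
S_c = H/(1+e₀)·[C_r·log₁₀(σ'_p/σ'_0) + C_c·log₁₀(σ'_f/σ'_p)]
    = 6.3/2.15 × [0.081×log₁₀(148/108) + 0.23×log₁₀(182/148)]
    = 2.9302 × [0.011084 + 0.020656] = 0.093 m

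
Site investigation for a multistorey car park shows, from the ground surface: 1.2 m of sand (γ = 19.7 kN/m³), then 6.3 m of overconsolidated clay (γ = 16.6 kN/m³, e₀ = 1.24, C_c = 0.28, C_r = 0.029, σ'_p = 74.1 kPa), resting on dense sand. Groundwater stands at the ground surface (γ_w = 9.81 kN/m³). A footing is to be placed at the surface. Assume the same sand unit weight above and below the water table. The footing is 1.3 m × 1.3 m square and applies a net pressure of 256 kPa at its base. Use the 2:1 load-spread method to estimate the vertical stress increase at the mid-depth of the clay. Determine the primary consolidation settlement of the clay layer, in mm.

Mid-depth of clay below the ground surface: z = 1.2 + 6.3/2 = 4.35 m.
Total vertical stress at mid-clay: σ_v = 19.7×1.2 + 16.6×3.15 = 75.93 kPa.
Pore pressure: u = 9.81×(4.35 − 0) = 42.673 kPa.
Initial effective stress: σ'_0 = σ_v − u = 75.93 − 42.673 = 33.257 kPa.
Stress increase at mid-clay by the 2:1 spreading method:
Δσ = qBL/((B+z)(L+z)) = 256×1.3×1.3/((1.3+4.35)(1.3+4.35)) = 13.553 kPa
Final effective stress: σ'_f = 33.257 + 13.553 = 46.81 kPa.
σ'_f = 46.81 ≤ σ'_p = 74.1 kPa, so the clay remains overconsolidated and only the recompression index applies:
S_c = C_r·H/(1+e₀)·log₁₀(σ'_f/σ'_0) = 0.029×6.3/2.24×log₁₀(46.81/33.257)
    = 0.081563 × 0.14846 = 0.01211 m

S_c ≈ 12.1 mm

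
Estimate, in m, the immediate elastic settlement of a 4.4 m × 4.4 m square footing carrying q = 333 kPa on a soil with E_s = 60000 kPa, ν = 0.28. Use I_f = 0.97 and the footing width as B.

Immediate (elastic) settlement: S_e = q·B·(1−ν²)/E_s · I_f.
S_e = 333 × 4.4 × (1 − 0.28²) / 60000 × 0.97
    = 333 × 4.4 × 0.9216 / 60000 × 0.97
    = 0.02183 m

S_e ≈ 0.0218 m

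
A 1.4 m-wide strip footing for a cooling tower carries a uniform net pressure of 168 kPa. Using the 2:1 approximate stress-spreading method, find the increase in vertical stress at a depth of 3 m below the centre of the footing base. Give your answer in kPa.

By the 2:1 method the load spreads at 1 horizontal : 2 vertical, so at depth z the loaded area has grown by z in each plan dimension:
Δσ = qB/(B+z) = 168×1.4/(1.4+3) = 53.455 kPa

Δσ_z ≈ 53.5 kPa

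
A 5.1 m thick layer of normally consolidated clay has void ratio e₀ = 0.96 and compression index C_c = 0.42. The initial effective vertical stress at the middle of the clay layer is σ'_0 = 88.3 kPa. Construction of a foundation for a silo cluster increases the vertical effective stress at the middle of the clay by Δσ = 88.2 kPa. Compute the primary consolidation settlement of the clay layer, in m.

S_c ≈ 0.329 m

Final effective stress: σ'_f = σ'_0 + Δσ = 88.3 + 88.2 = 176.5 kPa.
Normally consolidated clay, so the full stress increment lies on the virgin compression line:
S_c = C_c·H/(1+e₀)·log₁₀(σ'_f/σ'_0) = 0.42×5.1/(1+0.96)×log₁₀(176.5/88.3)
    = 1.0929 × 0.30078 = 0.3287 m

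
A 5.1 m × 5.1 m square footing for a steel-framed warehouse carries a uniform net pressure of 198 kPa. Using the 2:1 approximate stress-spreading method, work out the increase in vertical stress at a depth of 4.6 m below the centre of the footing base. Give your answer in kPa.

By the 2:1 method the load spreads at 1 horizontal : 2 vertical, so at depth z the loaded area has grown by z in each plan dimension:
Δσ = qBL/((B+z)(L+z)) = 198×5.1×5.1/((5.1+4.6)(5.1+4.6)) = 54.735 kPa

Δσ_z ≈ 54.7 kPa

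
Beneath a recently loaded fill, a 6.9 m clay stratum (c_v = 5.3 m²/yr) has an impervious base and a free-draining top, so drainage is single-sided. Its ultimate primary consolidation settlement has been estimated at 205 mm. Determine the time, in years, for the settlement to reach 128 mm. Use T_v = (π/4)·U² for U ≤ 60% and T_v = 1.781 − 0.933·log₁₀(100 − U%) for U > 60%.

t ≈ 2.8 years

Drainage path length: H_d = H = 6.9 m (single drainage).
U = S(t)/S_ult = 128/205 = 0.6244.
U > 60%: T_v = 1.781 − 0.933·log₁₀(100 − 62.439) = 0.31177.
t = T_v·H_d²/c_v = 0.31177×6.9²/5.3 = 2.801 years.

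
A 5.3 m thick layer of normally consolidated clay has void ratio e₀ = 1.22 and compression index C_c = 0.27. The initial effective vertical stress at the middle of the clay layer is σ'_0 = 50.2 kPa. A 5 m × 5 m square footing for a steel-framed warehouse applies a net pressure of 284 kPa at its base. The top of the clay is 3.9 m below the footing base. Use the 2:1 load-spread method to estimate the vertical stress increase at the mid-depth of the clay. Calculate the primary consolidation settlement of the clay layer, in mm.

S_c ≈ 202 mm

Mid-depth of clay below the footing base: z = 3.9 + 5.3/2 = 6.55 m.
Stress increase at mid-clay by the 2:1 spreading method:
Δσ = qBL/((B+z)(L+z)) = 284×5×5/((5+6.55)(5+6.55)) = 53.222 kPa
Final effective stress: σ'_f = σ'_0 + Δσ = 50.2 + 53.222 = 103.42 kPa.
Normally consolidated clay, so the full stress increment lies on the virgin compression line:
S_c = C_c·H/(1+e₀)·log₁₀(σ'_f/σ'_0) = 0.27×5.3/(1+1.22)×log₁₀(103.42/50.2)
    = 0.64459 × 0.3139 = 0.2023 m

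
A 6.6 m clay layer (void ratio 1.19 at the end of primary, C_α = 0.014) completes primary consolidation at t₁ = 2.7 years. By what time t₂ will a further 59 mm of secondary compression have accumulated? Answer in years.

S_s = C_α·H/(1+e_p)·log₁₀(t₂/t₁) ⇒ log₁₀(t₂/t₁) = S_s·(1+e_p)/(C_α·H).
log₁₀(t₂/t₁) = 0.059 × (1+1.19) / (0.014×6.6) = 1.398
t₂ = t₁ × 10^1.398 = 2.7 × 25.03 = 67.57 years

t₂ ≈ 67.6 years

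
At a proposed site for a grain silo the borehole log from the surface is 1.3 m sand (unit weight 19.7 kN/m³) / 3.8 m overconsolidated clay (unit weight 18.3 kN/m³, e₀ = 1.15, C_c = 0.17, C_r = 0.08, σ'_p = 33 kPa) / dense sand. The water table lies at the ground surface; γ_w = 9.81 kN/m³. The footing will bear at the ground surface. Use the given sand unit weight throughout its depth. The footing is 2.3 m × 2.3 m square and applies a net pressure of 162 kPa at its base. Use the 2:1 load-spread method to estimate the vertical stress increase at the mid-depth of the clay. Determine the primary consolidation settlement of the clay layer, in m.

S_c ≈ 0.08 m

Mid-depth of clay below the ground surface: z = 1.3 + 3.8/2 = 3.2 m.
Total vertical stress at mid-clay: σ_v = 19.7×1.3 + 18.3×1.9 = 60.38 kPa.
Pore pressure: u = 9.81×(3.2 − 0) = 31.392 kPa.
Initial effective stress: σ'_0 = σ_v − u = 60.38 − 31.392 = 28.988 kPa.
Stress increase at mid-clay by the 2:1 spreading method:
Δσ = qBL/((B+z)(L+z)) = 162×2.3×2.3/((2.3+3.2)(2.3+3.2)) = 28.33 kPa
Final effective stress: σ'_f = 28.988 + 28.33 = 57.318 kPa.
σ'_f = 57.318 > σ'_p = 33 kPa, so the stress path crosses the preconsolidation pressure — recompression up to σ'_p, then virgin compression beyond:
S_c = H/(1+e₀)·[C_r·log₁₀(σ'_p/σ'_0) + C_c·log₁₀(σ'_f/σ'_p)]
    = 3.8/2.15 × [0.08×log₁₀(33/28.988) + 0.17×log₁₀(57.318/33)]
    = 1.7674 × [0.0045037 + 0.040762] = 0.08 m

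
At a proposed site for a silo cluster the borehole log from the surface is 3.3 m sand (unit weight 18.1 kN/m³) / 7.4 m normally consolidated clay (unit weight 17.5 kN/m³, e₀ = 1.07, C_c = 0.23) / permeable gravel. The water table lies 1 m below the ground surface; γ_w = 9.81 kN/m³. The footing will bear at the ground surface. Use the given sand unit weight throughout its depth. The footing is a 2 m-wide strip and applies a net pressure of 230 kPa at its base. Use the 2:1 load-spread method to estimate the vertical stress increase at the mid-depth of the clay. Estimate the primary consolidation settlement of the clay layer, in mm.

Mid-depth of clay below the ground surface: z = 3.3 + 7.4/2 = 7 m.
Total vertical stress at mid-clay: σ_v = 18.1×3.3 + 17.5×3.7 = 124.48 kPa.
Pore pressure: u = 9.81×(7 − 1) = 58.86 kPa.
Initial effective stress: σ'_0 = σ_v − u = 124.48 − 58.86 = 65.62 kPa.
Stress increase at mid-clay by the 2:1 spreading method:
Δσ = qB/(B+z) = 230×2/(2+7) = 51.111 kPa
Final effective stress: σ'_f = σ'_0 + Δσ = 65.62 + 51.111 = 116.73 kPa.
Normally consolidated clay, so the full stress increment lies on the virgin compression line:
S_c = C_c·H/(1+e₀)·log₁₀(σ'_f/σ'_0) = 0.23×7.4/(1+1.07)×log₁₀(116.73/65.62)
    = 0.82222 × 0.25015 = 0.2057 m

S_c ≈ 206 mm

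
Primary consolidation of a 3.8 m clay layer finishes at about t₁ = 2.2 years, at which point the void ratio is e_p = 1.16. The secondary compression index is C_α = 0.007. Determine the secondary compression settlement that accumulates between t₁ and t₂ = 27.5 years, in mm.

S_s ≈ 13.5 mm

Secondary compression: S_s = C_α·H/(1+e_p)·log₁₀(t₂/t₁)
S_s = 0.007×3.8/(1+1.16)×log₁₀(27.5/2.2)
    = 0.01231 × 1.097 = 0.01351 m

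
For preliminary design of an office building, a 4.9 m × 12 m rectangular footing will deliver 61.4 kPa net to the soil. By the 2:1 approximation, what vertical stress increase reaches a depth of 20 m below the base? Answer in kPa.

Δσ_z ≈ 4.53 kPa

By the 2:1 method the load spreads at 1 horizontal : 2 vertical, so at depth z the loaded area has grown by z in each plan dimension:
Δσ = qBL/((B+z)(L+z)) = 61.4×4.9×12/((4.9+20)(12+20)) = 4.531 kPa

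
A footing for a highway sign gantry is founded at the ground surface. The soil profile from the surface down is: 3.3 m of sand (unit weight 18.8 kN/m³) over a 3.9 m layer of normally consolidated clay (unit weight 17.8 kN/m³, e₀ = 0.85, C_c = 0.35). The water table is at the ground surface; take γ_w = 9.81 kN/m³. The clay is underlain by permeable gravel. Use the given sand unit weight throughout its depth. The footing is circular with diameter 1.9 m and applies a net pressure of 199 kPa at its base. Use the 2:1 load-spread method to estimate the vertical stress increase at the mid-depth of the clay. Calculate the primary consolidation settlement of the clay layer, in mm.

S_c ≈ 86.7 mm

Mid-depth of clay below the ground surface: z = 3.3 + 3.9/2 = 5.25 m.
Total vertical stress at mid-clay: σ_v = 18.8×3.3 + 17.8×1.95 = 96.75 kPa.
Pore pressure: u = 9.81×(5.25 − 0) = 51.503 kPa.
Initial effective stress: σ'_0 = σ_v − u = 96.75 − 51.503 = 45.247 kPa.
Stress increase at mid-clay by the 2:1 spreading method:
Δσ ≈ qD²/(D+z)² = 199×1.9²/(1.9+5.25)² = 14.052 kPa
Final effective stress: σ'_f = σ'_0 + Δσ = 45.247 + 14.052 = 59.299 kPa.
Normally consolidated clay, so the full stress increment lies on the virgin compression line:
S_c = C_c·H/(1+e₀)·log₁₀(σ'_f/σ'_0) = 0.35×3.9/(1+0.85)×log₁₀(59.299/45.247)
    = 0.73784 × 0.11746 = 0.08667 m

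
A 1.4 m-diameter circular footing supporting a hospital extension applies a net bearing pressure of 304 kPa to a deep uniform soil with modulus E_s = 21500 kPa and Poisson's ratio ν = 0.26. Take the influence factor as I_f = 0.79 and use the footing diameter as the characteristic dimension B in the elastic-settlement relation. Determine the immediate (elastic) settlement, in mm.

Immediate (elastic) settlement: S_e = q·B·(1−ν²)/E_s · I_f.
S_e = 304 × 1.4 × (1 − 0.26²) / 21500 × 0.79
    = 304 × 1.4 × 0.9324 / 21500 × 0.79
    = 0.01458 m = 14.58 mm

S_e ≈ 14.6 mm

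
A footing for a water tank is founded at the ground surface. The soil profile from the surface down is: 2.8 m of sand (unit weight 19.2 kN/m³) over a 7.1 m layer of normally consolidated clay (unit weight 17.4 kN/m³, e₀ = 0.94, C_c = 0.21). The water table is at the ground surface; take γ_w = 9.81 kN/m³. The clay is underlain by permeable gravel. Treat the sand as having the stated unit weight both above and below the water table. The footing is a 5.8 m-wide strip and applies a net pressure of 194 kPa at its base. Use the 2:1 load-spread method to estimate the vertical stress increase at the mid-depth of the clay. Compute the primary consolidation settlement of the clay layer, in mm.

Mid-depth of clay below the ground surface: z = 2.8 + 7.1/2 = 6.35 m.
Total vertical stress at mid-clay: σ_v = 19.2×2.8 + 17.4×3.55 = 115.53 kPa.
Pore pressure: u = 9.81×(6.35 − 0) = 62.294 kPa.
Initial effective stress: σ'_0 = σ_v − u = 115.53 − 62.294 = 53.236 kPa.
Stress increase at mid-clay by the 2:1 spreading method:
Δσ = qB/(B+z) = 194×5.8/(5.8+6.35) = 92.609 kPa
Final effective stress: σ'_f = σ'_0 + Δσ = 53.236 + 92.609 = 145.84 kPa.
Normally consolidated clay, so the full stress increment lies on the virgin compression line:
S_c = C_c·H/(1+e₀)·log₁₀(σ'_f/σ'_0) = 0.21×7.1/(1+0.94)×log₁₀(145.84/53.236)
    = 0.76856 × 0.43767 = 0.3364 m

S_c ≈ 336 mm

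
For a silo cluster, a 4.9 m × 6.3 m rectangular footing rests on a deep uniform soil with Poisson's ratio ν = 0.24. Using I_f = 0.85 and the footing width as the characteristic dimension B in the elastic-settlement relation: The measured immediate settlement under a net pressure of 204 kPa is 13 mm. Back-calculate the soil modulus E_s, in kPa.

E_s ≈ 61600 kPa

S_e = q·B·(1−ν²)/E_s · I_f  ⇒  E_s = q·B·(1−ν²)·I_f / S_e.
E_s = 204 × 4.9 × 0.9424 × 0.85 / 0.013 = 61590 kPa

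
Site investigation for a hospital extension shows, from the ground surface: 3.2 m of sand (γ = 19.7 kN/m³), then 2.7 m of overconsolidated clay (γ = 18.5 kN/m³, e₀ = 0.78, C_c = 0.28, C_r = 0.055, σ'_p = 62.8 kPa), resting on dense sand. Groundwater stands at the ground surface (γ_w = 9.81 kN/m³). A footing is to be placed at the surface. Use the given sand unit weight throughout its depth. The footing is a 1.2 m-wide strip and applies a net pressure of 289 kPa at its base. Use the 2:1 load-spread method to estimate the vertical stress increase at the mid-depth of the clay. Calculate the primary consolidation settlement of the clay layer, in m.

Mid-depth of clay below the ground surface: z = 3.2 + 2.7/2 = 4.55 m.
Total vertical stress at mid-clay: σ_v = 19.7×3.2 + 18.5×1.35 = 88.015 kPa.
Pore pressure: u = 9.81×(4.55 − 0) = 44.636 kPa.
Initial effective stress: σ'_0 = σ_v − u = 88.015 − 44.636 = 43.379 kPa.
Stress increase at mid-clay by the 2:1 spreading method:
Δσ = qB/(B+z) = 289×1.2/(1.2+4.55) = 60.313 kPa
Final effective stress: σ'_f = 43.379 + 60.313 = 103.69 kPa.
σ'_f = 103.69 > σ'_p = 62.8 kPa, so the stress path crosses the preconsolidation pressure — recompression up to σ'_p, then virgin compression beyond:
S_c = H/(1+e₀)·[C_r·log₁₀(σ'_p/σ'_0) + C_c·log₁₀(σ'_f/σ'_p)]
    = 2.7/1.78 × [0.055×log₁₀(62.8/43.379) + 0.28×log₁₀(103.69/62.8)]
    = 1.5169 × [0.0088374 + 0.060978] = 0.1059 m

S_c ≈ 0.106 m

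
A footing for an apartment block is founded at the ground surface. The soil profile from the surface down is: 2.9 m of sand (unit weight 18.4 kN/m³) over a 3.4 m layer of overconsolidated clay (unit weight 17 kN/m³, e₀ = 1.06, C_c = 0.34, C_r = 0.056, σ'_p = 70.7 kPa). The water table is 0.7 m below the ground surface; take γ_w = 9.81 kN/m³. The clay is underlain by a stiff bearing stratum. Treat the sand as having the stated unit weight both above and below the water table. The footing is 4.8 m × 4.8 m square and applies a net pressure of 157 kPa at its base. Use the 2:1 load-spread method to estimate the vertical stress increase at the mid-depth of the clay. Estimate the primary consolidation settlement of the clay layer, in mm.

S_c ≈ 63.8 mm

Mid-depth of clay below the ground surface: z = 2.9 + 3.4/2 = 4.6 m.
Total vertical stress at mid-clay: σ_v = 18.4×2.9 + 17×1.7 = 82.26 kPa.
Pore pressure: u = 9.81×(4.6 − 0.7) = 38.259 kPa.
Initial effective stress: σ'_0 = σ_v − u = 82.26 − 38.259 = 44.001 kPa.
Stress increase at mid-clay by the 2:1 spreading method:
Δσ = qBL/((B+z)(L+z)) = 157×4.8×4.8/((4.8+4.6)(4.8+4.6)) = 40.938 kPa
Final effective stress: σ'_f = 44.001 + 40.938 = 84.939 kPa.
σ'_f = 84.939 > σ'_p = 70.7 kPa, so the stress path crosses the preconsolidation pressure — recompression up to σ'_p, then virgin compression beyond:
S_c = H/(1+e₀)·[C_r·log₁₀(σ'_p/σ'_0) + C_c·log₁₀(σ'_f/σ'_p)]
    = 3.4/2.06 × [0.056×log₁₀(70.7/44.001) + 0.34×log₁₀(84.939/70.7)]
    = 1.6505 × [0.011534 + 0.027094] = 0.06376 m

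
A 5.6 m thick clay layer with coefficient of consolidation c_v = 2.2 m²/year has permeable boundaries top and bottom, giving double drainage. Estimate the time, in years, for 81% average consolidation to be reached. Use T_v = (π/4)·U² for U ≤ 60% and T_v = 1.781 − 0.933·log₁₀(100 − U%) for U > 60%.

Drainage path length: H_d = H/2 = 2.8 m (double drainage).
U > 60%: T_v = 1.781 − 0.933·log₁₀(100 − 81) = 0.58792.
t = T_v·H_d²/c_v = 0.58792×2.8²/2.2 = 2.095 years.

t ≈ 2.1 years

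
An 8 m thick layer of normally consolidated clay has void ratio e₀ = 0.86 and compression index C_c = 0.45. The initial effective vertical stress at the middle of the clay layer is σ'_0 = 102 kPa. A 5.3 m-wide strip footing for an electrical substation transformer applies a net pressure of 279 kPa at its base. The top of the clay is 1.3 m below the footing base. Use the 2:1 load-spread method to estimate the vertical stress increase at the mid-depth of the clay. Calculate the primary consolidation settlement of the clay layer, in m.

Mid-depth of clay below the footing base: z = 1.3 + 8/2 = 5.3 m.
Stress increase at mid-clay by the 2:1 spreading method:
Δσ = qB/(B+z) = 279×5.3/(5.3+5.3) = 139.5 kPa
Final effective stress: σ'_f = σ'_0 + Δσ = 102 + 139.5 = 241.5 kPa.
Normally consolidated clay, so the full stress increment lies on the virgin compression line:
S_c = C_c·H/(1+e₀)·log₁₀(σ'_f/σ'_0) = 0.45×8/(1+0.86)×log₁₀(241.5/102)
    = 1.9355 × 0.37432 = 0.7245 m

S_c ≈ 0.724 m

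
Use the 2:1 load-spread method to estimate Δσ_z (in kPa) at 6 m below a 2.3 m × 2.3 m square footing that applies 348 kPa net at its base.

By the 2:1 method the load spreads at 1 horizontal : 2 vertical, so at depth z the loaded area has grown by z in each plan dimension:
Δσ = qBL/((B+z)(L+z)) = 348×2.3×2.3/((2.3+6)(2.3+6)) = 26.723 kPa

Δσ_z ≈ 26.7 kPa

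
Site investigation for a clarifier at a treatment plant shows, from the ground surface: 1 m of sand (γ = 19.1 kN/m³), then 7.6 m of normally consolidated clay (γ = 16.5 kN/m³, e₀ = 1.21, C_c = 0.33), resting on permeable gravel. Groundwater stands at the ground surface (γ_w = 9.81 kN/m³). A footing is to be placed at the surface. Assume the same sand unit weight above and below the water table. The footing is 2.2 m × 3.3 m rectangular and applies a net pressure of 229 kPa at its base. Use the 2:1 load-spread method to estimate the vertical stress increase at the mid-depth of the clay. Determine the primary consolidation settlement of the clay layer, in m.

S_c ≈ 0.302 m

Mid-depth of clay below the ground surface: z = 1 + 7.6/2 = 4.8 m.
Total vertical stress at mid-clay: σ_v = 19.1×1 + 16.5×3.8 = 81.8 kPa.
Pore pressure: u = 9.81×(4.8 − 0) = 47.088 kPa.
Initial effective stress: σ'_0 = σ_v − u = 81.8 − 47.088 = 34.712 kPa.
Stress increase at mid-clay by the 2:1 spreading method:
Δσ = qBL/((B+z)(L+z)) = 229×2.2×3.3/((2.2+4.8)(3.3+4.8)) = 29.322 kPa
Final effective stress: σ'_f = σ'_0 + Δσ = 34.712 + 29.322 = 64.034 kPa.
Normally consolidated clay, so the full stress increment lies on the virgin compression line:
S_c = C_c·H/(1+e₀)·log₁₀(σ'_f/σ'_0) = 0.33×7.6/(1+1.21)×log₁₀(64.034/34.712)
    = 1.1348 × 0.26593 = 0.3018 m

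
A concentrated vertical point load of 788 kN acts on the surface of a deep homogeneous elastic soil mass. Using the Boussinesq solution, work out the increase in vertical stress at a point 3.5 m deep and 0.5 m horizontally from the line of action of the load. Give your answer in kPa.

Δσ_z ≈ 29.2 kPa

Boussinesq vertical stress below a point load on an elastic half-space:
Δσ_z = 3P/(2πz²) · [1 + (r/z)²]^(−5/2)
r/z = 0.5/3.5 = 0.14286; [1+(r/z)²]^(−5/2) = 0.95075.
Δσ_z = 3×788/(2π×3.5²) × 0.95075 = 30.714 × 0.95075 = 29.2 kPa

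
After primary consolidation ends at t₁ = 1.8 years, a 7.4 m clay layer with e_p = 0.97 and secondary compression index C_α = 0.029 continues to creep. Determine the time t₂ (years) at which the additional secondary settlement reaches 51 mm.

S_s = C_α·H/(1+e_p)·log₁₀(t₂/t₁) ⇒ log₁₀(t₂/t₁) = S_s·(1+e_p)/(C_α·H).
log₁₀(t₂/t₁) = 0.051 × (1+0.97) / (0.029×7.4) = 0.4682
t₂ = t₁ × 10^0.4682 = 1.8 × 2.939 = 5.29 years

t₂ ≈ 5.29 years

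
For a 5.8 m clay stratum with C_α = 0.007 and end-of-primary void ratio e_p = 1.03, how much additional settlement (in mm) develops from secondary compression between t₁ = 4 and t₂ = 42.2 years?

Secondary compression: S_s = C_α·H/(1+e_p)·log₁₀(t₂/t₁)
S_s = 0.007×5.8/(1+1.03)×log₁₀(42.2/4)
    = 0.02 × 1.023 = 0.02047 m

S_s ≈ 20.5 mm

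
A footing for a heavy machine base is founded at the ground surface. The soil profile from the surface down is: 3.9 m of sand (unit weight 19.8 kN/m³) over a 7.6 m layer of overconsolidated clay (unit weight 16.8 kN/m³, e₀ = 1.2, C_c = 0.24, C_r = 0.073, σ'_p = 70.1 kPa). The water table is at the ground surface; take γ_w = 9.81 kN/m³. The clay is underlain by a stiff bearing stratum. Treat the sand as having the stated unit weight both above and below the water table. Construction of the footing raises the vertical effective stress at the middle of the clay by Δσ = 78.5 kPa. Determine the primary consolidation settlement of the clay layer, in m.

S_c ≈ 0.267 m

Mid-depth of clay below the ground surface: z = 3.9 + 7.6/2 = 7.7 m.
Total vertical stress at mid-clay: σ_v = 19.8×3.9 + 16.8×3.8 = 141.06 kPa.
Pore pressure: u = 9.81×(7.7 − 0) = 75.537 kPa.
Initial effective stress: σ'_0 = σ_v − u = 141.06 − 75.537 = 65.523 kPa.
Final effective stress: σ'_f = 65.523 + 78.5 = 144.02 kPa.
σ'_f = 144.02 > σ'_p = 70.1 kPa, so the stress path crosses the preconsolidation pressure — recompression up to σ'_p, then virgin compression beyond:
S_c = H/(1+e₀)·[C_r·log₁₀(σ'_p/σ'_0) + C_c·log₁₀(σ'_f/σ'_p)]
    = 7.6/2.2 × [0.073×log₁₀(70.1/65.523) + 0.24×log₁₀(144.02/70.1)]
    = 3.4545 × [0.0021407 + 0.075049] = 0.2667 m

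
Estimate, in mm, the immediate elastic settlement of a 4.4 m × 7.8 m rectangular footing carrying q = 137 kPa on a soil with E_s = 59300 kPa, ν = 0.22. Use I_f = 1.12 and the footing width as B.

Immediate (elastic) settlement: S_e = q·B·(1−ν²)/E_s · I_f.
S_e = 137 × 4.4 × (1 − 0.22²) / 59300 × 1.12
    = 137 × 4.4 × 0.9516 / 59300 × 1.12
    = 0.01083 m = 10.83 mm

S_e ≈ 10.8 mm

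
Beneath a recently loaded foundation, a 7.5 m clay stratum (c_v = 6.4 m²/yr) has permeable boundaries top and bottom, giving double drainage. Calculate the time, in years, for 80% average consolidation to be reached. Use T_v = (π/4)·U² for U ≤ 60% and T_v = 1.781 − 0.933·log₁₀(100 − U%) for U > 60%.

t ≈ 1.25 years

Drainage path length: H_d = H/2 = 3.75 m (double drainage).
U > 60%: T_v = 1.781 − 0.933·log₁₀(100 − 80) = 0.56714.
t = T_v·H_d²/c_v = 0.56714×3.75²/6.4 = 1.246 years.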